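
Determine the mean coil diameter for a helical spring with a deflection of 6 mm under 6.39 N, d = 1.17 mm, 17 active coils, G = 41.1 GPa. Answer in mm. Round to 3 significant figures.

Required rate k = F/δ = 6.39/6 = 1.065 N/mm
D = (Gd⁴/(8N_a·k))^(1/3) = (41.1×10³·1.17⁴/(8·17·1.065))^(1/3)
  = (531.737)^(1/3) = 8.1015 mm

8.10 mm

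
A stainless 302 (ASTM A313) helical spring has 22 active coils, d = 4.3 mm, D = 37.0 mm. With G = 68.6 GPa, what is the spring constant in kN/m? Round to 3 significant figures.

2.63 kN/m

k = Gd⁴/(8D³N_a) = (68.6×10³ × 4.3⁴) / (8 × 37.0³ × 22)
  = 2.3453e+07 / 8.91493e+06 = 2.6308 N/mm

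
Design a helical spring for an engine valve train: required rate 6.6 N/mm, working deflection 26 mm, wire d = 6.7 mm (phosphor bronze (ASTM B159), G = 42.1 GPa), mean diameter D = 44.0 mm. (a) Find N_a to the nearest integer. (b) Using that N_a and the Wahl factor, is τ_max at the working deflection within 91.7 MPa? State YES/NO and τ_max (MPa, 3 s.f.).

N_a = Gd⁴/(8D³k) = (42.1×10³)(6.7⁴)/(8·44.0³·6.6) = 18.86 → N_a = 19
Actual rate k = Gd⁴/(8D³·19) = 6.5521 N/mm
Working load F = kδ = 6.5521·26 = 170.35 N
C = 44.0/6.7 = 6.5672; K_W = (4C−1)/(4C−4)+0.615/C = 1.2284
τ_max = K_W·8FD/(πd³) = 1.2284·63.463 = 77.956 MPa
τ_max ≤ 91.7 MPa → acceptable

(a) 19 coils; (b) YES, τ_max = 78.0 MPa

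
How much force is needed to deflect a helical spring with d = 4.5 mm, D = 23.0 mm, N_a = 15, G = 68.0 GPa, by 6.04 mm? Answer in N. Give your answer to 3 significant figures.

k = Gd⁴/(8D³N_a) = (68.0×10³)(4.5⁴)/(8·23.0³·15) = 19.098 N/mm
F = k·δ = 19.098 × 6.04 = 115.35 N

115 N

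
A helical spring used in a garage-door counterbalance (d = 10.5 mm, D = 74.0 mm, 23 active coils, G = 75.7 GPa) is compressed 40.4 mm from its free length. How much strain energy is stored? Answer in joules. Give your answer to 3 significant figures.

k = Gd⁴/(8D³N_a) = (75.7×10³)(10.5⁴)/(8·74.0³·23) = 12.341 N/mm
U = ½kδ² = 0.5 × 12.341 × 40.4² = 10071 N·mm = 10.071 J

10.1 J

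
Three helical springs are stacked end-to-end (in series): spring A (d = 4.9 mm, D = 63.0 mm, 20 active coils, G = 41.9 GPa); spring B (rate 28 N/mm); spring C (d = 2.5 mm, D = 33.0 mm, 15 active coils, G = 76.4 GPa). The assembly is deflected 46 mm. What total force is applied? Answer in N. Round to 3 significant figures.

14.7 N

k_A = Gd⁴/(8D³N_a) = (41.9×10³)(4.9⁴)/(8·63.0³·20) = 0.60375 N/mm
k_C = Gd⁴/(8D³N_a) = (76.4×10³)(2.5⁴)/(8·33.0³·15) = 0.69204 N/mm
Series: 1/k_eq = 1/0.60375 + 1/28 + 1/0.69204 = 3.137; k_eq = 0.31877 N/mm
F = k_eq·δ = 0.31877·46 = 14.664 N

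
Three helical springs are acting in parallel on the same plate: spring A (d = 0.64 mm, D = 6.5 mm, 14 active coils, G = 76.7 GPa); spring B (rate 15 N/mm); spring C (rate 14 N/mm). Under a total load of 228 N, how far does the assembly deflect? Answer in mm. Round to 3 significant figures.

7.75 mm

k_A = Gd⁴/(8D³N_a) = (76.7×10³)(0.64⁴)/(8·6.5³·14) = 0.41837 N/mm
Parallel: k_eq = 0.41837 + 15 + 14 = 29.418 N/mm
δ = F/k_eq = 228/29.418 = 7.7503 mm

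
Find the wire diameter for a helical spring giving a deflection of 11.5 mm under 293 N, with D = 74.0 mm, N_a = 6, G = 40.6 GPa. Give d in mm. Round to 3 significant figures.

Required rate k = F/δ = 293/11.5 = 25.478 N/mm
d = (8D³N_a·k / G)^(1/4) = (8·74.0³·6·25.478 / (40.6×10³))^0.25
  = (12206)^0.25 = 10.5110 mm

10.5 mm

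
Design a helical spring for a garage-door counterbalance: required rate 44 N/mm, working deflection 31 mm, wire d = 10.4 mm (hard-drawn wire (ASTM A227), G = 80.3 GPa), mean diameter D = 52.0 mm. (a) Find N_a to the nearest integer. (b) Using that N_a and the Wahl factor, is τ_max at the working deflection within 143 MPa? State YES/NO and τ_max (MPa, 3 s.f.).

(a) 19 coils; (b) NO, τ_max = 210 MPa

N_a = Gd⁴/(8D³k) = (80.3×10³)(10.4⁴)/(8·52.0³·44) = 18.98 → N_a = 19
Actual rate k = Gd⁴/(8D³·19) = 43.954 N/mm
Working load F = kδ = 43.954·31 = 1362.6 N
C = 52.0/10.4 = 5.0000; K_W = (4C−1)/(4C−4)+0.615/C = 1.3105
τ_max = K_W·8FD/(πd³) = 1.3105·160.4 = 210.2 MPa
τ_max > 143 MPa → exceeds allowable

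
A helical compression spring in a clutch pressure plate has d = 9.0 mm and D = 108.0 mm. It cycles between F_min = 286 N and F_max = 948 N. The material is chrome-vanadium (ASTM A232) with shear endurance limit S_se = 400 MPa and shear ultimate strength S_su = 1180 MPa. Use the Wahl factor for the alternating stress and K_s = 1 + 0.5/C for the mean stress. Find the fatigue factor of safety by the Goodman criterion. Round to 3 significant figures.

1.80

C = D/d = 108.0/9.0 = 12.0000; K_W = (4C−1)/(4C−4)+0.615/C = 1.1194; K_s = 1+0.5/C = 1.0417
F_a = (F_max−F_min)/2 = 331 N; F_m = (F_max+F_min)/2 = 617 N
τ_a = K_W·8F_aD/(πd³) = 1.1194 × 124.87 = 139.79 MPa
τ_m = K_s·8F_mD/(πd³) = 1.0417 × 232.77 = 242.47 MPa
Goodman: 1/n_f = τ_a/S_se + τ_m/S_su = 139.79/400 + 242.47/1180 = 0.34946 + 0.20548 = 0.55494
n_f = 1/0.55494 = 1.802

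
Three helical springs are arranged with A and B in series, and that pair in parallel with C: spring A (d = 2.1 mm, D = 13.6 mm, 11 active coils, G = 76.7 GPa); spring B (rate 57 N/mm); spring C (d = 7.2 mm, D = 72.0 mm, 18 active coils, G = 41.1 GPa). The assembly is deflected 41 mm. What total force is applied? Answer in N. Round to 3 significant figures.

331 N

k_A = Gd⁴/(8D³N_a) = (76.7×10³)(2.1⁴)/(8·13.6³·11) = 6.7387 N/mm
k_C = Gd⁴/(8D³N_a) = (41.1×10³)(7.2⁴)/(8·72.0³·18) = 2.055 N/mm
Springs A,B series: k_AB = 1/(1/6.7387+1/57) = 6.0262 N/mm; parallel with C: k_eq = 6.0262+2.055 = 8.0812 N/mm
F = k_eq·δ = 8.0812·41 = 331.33 N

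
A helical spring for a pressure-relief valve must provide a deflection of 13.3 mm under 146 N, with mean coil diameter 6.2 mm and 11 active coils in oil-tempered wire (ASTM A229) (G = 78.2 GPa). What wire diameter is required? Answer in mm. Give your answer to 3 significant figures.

1.31 mm

Required rate k = F/δ = 146/13.3 = 10.977 N/mm
d = (8D³N_a·k / G)^(1/4) = (8·6.2³·11·10.977 / (78.2×10³))^0.25
  = (2.9441)^0.25 = 1.3099 mm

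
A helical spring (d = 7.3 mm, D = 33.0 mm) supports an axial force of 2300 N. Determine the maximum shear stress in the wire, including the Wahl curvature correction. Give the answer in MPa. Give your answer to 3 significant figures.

670 MPa

Spring index C = D/d = 33.0/7.3 = 4.5205
K_W = (4C−1)/(4C−4) + 0.615/C = 17.082/14.082 + 0.1360 = 1.3491
τ₀ = 8FD/(πd³) = 8·2300·33.0/(π·7.3³) = 607200/1222.1 = 496.84 MPa
τ_max = K·τ₀ = 1.3491 × 496.84 = 670.27 MPa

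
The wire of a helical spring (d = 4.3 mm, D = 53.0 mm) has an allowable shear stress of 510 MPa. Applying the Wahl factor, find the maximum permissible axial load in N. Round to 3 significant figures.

C = D/d = 53.0/4.3 = 12.3256
K_W = (4C−1)/(4C−4) + 0.615/C = 48.302/45.302 + 0.0499 = 1.1161
τ_max = K·8FD/(πd³) → F_max = τ_allow·πd³/(8DK)
F_max = 510·π·4.3³/(8·53.0·1.1161) = 1.2739e+05/473.23 = 269.18 N

269 N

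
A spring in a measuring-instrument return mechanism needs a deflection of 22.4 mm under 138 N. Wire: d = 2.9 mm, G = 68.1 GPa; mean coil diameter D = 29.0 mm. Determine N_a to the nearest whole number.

Required rate k = F/δ = 138/22.4 = 6.1607 N/mm
N_a = Gd⁴/(8D³k) = (68.1×10³ × 2.9⁴)/(8 × 29.0³ × 6.1607)
    = 4.81658e+06 / 1.20203e+06 = 4.007 → 4 coils

4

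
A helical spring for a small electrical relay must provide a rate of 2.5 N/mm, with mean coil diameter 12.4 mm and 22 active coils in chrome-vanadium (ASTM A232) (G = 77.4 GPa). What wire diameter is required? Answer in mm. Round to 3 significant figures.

d = (8D³N_a·k / G)^(1/4) = (8·12.4³·22·2.5 / (77.4×10³))^0.25
  = (10.839)^0.25 = 1.8144 mm

1.81 mm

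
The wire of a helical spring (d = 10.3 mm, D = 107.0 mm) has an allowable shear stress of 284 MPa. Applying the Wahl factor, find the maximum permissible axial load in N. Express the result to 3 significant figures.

C = D/d = 107.0/10.3 = 10.3883
K_W = (4C−1)/(4C−4) + 0.615/C = 40.553/37.553 + 0.0592 = 1.1391
τ_max = K·8FD/(πd³) → F_max = τ_allow·πd³/(8DK)
F_max = 284·π·10.3³/(8·107.0·1.1391) = 9.7494e+05/975.06 = 999.88 N

1000 N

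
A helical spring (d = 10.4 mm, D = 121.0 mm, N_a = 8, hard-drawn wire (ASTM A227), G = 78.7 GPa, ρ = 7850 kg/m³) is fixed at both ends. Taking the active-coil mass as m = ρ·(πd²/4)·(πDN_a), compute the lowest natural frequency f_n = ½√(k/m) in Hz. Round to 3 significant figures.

31.6 Hz

k = Gd⁴/(8D³N_a) = (78.7×10³)(10.4⁴)/(8·121.0³·8) = 8.1203 N/mm = 8120.3 N/m
Wire length L = πDN_a = π·121.0·8 = 3041.1 mm
m = ρ·(πd²/4)·L = 7850 × 84.949×10⁻⁶ m² × 3.0411 m = 2.0279 kg
f_n = ½√(k/m) = 0.5·√(8120.3/2.0279) = 0.5·√(4004.2) = 31.64 Hz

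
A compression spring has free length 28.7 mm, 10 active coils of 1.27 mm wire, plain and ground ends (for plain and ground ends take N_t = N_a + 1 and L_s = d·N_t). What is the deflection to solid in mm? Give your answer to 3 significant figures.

14.7 mm

N_t = 11; L_s = 1.27·11 = 13.97 mm
δ_solid = L₀ − L_s = 28.7 − 13.97 = 14.73 mm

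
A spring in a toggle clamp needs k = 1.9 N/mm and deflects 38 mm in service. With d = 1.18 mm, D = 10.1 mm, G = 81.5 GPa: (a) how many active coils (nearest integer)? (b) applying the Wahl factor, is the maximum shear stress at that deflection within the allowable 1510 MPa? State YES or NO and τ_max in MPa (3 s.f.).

(a) 10 coils; (b) YES, τ_max = 1340 MPa

N_a = Gd⁴/(8D³k) = (81.5×10³)(1.18⁴)/(8·10.1³·1.9) = 10.09 → N_a = 10
Actual rate k = Gd⁴/(8D³·10) = 1.917 N/mm
Working load F = kδ = 1.917·38 = 72.848 N
C = 10.1/1.18 = 8.5593; K_W = (4C−1)/(4C−4)+0.615/C = 1.1711
τ_max = K_W·8FD/(πd³) = 1.1711·1140.3 = 1335.4 MPa
τ_max ≤ 1510 MPa → acceptable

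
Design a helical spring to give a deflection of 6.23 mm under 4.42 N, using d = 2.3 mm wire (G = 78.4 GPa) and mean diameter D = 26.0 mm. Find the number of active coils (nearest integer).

Required rate k = F/δ = 4.42/6.23 = 0.70947 N/mm
N_a = Gd⁴/(8D³k) = (78.4×10³ × 2.3⁴)/(8 × 26.0³ × 0.70947)
    = 2.19395e+06 / 99757.2 = 21.99 → 22 coils

22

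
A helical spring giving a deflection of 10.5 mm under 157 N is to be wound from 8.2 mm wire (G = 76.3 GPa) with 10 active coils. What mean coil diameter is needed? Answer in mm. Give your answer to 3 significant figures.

Required rate k = F/δ = 157/10.5 = 14.952 N/mm
D = (Gd⁴/(8N_a·k))^(1/3) = (76.3×10³·8.2⁴/(8·10·14.952))^(1/3)
  = (288390)^(1/3) = 66.0683 mm

66.1 mm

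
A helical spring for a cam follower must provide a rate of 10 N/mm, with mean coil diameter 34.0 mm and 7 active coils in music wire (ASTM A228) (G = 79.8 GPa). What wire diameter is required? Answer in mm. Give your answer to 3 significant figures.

4.08 mm

d = (8D³N_a·k / G)^(1/4) = (8·34.0³·7·10 / (79.8×10³))^0.25
  = (275.82)^0.25 = 4.0753 mm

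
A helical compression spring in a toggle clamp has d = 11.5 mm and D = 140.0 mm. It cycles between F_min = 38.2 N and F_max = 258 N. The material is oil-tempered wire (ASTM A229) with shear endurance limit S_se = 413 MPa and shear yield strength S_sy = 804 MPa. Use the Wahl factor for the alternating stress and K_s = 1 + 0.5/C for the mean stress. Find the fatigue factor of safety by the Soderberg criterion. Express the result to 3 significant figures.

8.72

C = D/d = 140.0/11.5 = 12.1739; K_W = (4C−1)/(4C−4)+0.615/C = 1.1176; K_s = 1+0.5/C = 1.0411
F_a = (F_max−F_min)/2 = 109.9 N; F_m = (F_max+F_min)/2 = 148.1 N
τ_a = K_W·8F_aD/(πd³) = 1.1176 × 25.762 = 28.792 MPa
τ_m = K_s·8F_mD/(πd³) = 1.0411 × 34.716 = 36.142 MPa
Soderberg: 1/n_f = τ_a/S_se + τ_m/S_sy = 28.792/413 + 36.142/804 = 0.06971 + 0.04495 = 0.11467
n_f = 1/0.11467 = 8.721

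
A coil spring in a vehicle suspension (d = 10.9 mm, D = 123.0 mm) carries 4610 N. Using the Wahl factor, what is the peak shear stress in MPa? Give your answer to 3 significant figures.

1260 MPa

Spring index C = D/d = 123.0/10.9 = 11.2844
K_W = (4C−1)/(4C−4) + 0.615/C = 44.138/41.138 + 0.0545 = 1.1274
τ₀ = 8FD/(πd³) = 8·4610·123.0/(π·10.9³) = 4.53624e+06/4068.5 = 1115 MPa
τ_max = K·τ₀ = 1.1274 × 1115 = 1257.1 MPa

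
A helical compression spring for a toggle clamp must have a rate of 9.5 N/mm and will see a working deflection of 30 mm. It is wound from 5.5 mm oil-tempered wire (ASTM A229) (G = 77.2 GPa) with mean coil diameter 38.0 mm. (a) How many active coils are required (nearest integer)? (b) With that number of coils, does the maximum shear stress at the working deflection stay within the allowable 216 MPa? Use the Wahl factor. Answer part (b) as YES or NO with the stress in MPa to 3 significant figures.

(a) 17 coils; (b) YES, τ_max = 201 MPa

N_a = Gd⁴/(8D³k) = (77.2×10³)(5.5⁴)/(8·38.0³·9.5) = 16.94 → N_a = 17
Actual rate k = Gd⁴/(8D³·17) = 9.4663 N/mm
Working load F = kδ = 9.4663·30 = 283.99 N
C = 38.0/5.5 = 6.9091; K_W = (4C−1)/(4C−4)+0.615/C = 1.2159
τ_max = K_W·8FD/(πd³) = 1.2159·165.17 = 200.84 MPa
τ_max ≤ 216 MPa → acceptable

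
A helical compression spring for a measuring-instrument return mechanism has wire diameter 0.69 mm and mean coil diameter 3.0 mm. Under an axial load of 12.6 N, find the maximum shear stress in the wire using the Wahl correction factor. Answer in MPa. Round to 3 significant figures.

400 MPa

Spring index C = D/d = 3.0/0.69 = 4.3478
K_W = (4C−1)/(4C−4) + 0.615/C = 16.391/13.391 + 0.1414 = 1.3655
τ₀ = 8FD/(πd³) = 8·12.6·3.0/(π·0.69³) = 302.4/1.032 = 293.01 MPa
τ_max = K·τ₀ = 1.3655 × 293.01 = 400.1 MPa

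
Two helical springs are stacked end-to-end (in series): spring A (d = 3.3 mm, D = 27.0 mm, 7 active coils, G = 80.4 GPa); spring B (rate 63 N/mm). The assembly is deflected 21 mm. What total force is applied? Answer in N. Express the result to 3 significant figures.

160 N

k_A = Gd⁴/(8D³N_a) = (80.4×10³)(3.3⁴)/(8·27.0³·7) = 8.6503 N/mm
Series: 1/k_eq = 1/8.6503 + 1/63 = 0.13148; k_eq = 7.606 N/mm
F = k_eq·δ = 7.606·21 = 159.73 N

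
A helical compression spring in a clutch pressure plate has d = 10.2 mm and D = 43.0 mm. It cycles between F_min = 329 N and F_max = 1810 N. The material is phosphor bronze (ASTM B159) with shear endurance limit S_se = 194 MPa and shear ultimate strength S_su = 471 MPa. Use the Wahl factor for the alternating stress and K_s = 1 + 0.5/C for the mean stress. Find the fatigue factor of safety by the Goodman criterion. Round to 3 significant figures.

C = D/d = 43.0/10.2 = 4.2157; K_W = (4C−1)/(4C−4)+0.615/C = 1.3791; K_s = 1+0.5/C = 1.1186
F_a = (F_max−F_min)/2 = 740.5 N; F_m = (F_max+F_min)/2 = 1069.5 N
τ_a = K_W·8F_aD/(πd³) = 1.3791 × 76.407 = 105.37 MPa
τ_m = K_s·8F_mD/(πd³) = 1.1186 × 110.35 = 123.44 MPa
Goodman: 1/n_f = τ_a/S_se + τ_m/S_su = 105.37/194 + 123.44/471 = 0.54317 + 0.26209 = 0.80525
n_f = 1/0.80525 = 1.242

1.24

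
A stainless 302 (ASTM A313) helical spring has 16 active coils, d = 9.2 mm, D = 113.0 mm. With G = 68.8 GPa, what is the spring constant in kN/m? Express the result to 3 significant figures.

k = Gd⁴/(8D³N_a) = (68.8×10³ × 9.2⁴) / (8 × 113.0³ × 16)
  = 4.92878e+08 / 1.84691e+08 = 2.6687 N/mm

2.67 kN/m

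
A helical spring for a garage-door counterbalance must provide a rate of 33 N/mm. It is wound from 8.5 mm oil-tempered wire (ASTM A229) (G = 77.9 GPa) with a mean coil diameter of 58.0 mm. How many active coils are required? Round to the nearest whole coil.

N_a = Gd⁴/(8D³k) = (77.9×10³ × 8.5⁴)/(8 × 58.0³ × 33)
    = 4.06643e+08 / 5.15096e+07 = 7.895 → 8 coils

8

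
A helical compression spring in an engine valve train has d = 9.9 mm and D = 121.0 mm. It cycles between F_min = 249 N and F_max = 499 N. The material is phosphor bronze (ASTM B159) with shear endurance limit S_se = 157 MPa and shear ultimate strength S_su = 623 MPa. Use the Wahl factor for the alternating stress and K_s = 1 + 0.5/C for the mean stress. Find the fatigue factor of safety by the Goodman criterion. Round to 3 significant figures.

2.08

C = D/d = 121.0/9.9 = 12.2222; K_W = (4C−1)/(4C−4)+0.615/C = 1.1171; K_s = 1+0.5/C = 1.0409
F_a = (F_max−F_min)/2 = 125 N; F_m = (F_max+F_min)/2 = 374 N
τ_a = K_W·8F_aD/(πd³) = 1.1171 × 39.694 = 44.345 MPa
τ_m = K_s·8F_mD/(πd³) = 1.0409 × 118.77 = 123.62 MPa
Goodman: 1/n_f = τ_a/S_se + τ_m/S_su = 44.345/157 + 123.62/623 = 0.28245 + 0.19843 = 0.48088
n_f = 1/0.48088 = 2.08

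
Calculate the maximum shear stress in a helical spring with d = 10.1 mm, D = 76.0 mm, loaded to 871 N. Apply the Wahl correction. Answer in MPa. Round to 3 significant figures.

Spring index C = D/d = 76.0/10.1 = 7.5248
K_W = (4C−1)/(4C−4) + 0.615/C = 29.099/26.099 + 0.0817 = 1.1967
τ₀ = 8FD/(πd³) = 8·871·76.0/(π·10.1³) = 529568/3236.8 = 163.61 MPa
τ_max = K·τ₀ = 1.1967 × 163.61 = 195.79 MPa

196 MPa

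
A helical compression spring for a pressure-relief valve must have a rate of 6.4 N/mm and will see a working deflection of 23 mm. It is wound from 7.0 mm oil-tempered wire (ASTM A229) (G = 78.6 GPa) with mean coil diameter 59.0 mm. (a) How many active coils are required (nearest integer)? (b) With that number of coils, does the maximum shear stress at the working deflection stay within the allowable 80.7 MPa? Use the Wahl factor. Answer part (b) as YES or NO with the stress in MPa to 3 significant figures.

N_a = Gd⁴/(8D³k) = (78.6×10³)(7.0⁴)/(8·59.0³·6.4) = 17.95 → N_a = 18
Actual rate k = Gd⁴/(8D³·18) = 6.3811 N/mm
Working load F = kδ = 6.3811·23 = 146.77 N
C = 59.0/7.0 = 8.4286; K_W = (4C−1)/(4C−4)+0.615/C = 1.1739
τ_max = K_W·8FD/(πd³) = 1.1739·64.287 = 75.468 MPa
τ_max ≤ 80.7 MPa → acceptable

(a) 18 coils; (b) YES, τ_max = 75.5 MPa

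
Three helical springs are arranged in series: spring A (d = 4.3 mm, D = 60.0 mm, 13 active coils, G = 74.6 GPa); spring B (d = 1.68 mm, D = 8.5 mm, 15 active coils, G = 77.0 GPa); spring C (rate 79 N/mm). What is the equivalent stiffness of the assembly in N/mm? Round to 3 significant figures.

k_A = Gd⁴/(8D³N_a) = (74.6×10³)(4.3⁴)/(8·60.0³·13) = 1.1353 N/mm
k_B = Gd⁴/(8D³N_a) = (77.0×10³)(1.68⁴)/(8·8.5³·15) = 8.3232 N/mm
Series: 1/k_eq = 1/1.1353 + 1/8.3232 + 1/79 = 1.0136; k_eq = 0.98658 N/mm

0.987 N/mm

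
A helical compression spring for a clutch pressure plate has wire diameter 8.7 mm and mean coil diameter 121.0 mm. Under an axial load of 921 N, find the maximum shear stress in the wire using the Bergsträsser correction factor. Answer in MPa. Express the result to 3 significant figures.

Spring index C = D/d = 121.0/8.7 = 13.9080
K_B = (4C+2)/(4C−3) = 57.632/52.632 = 1.0950
τ₀ = 8FD/(πd³) = 8·921·121.0/(π·8.7³) = 891528/2068.7 = 430.95 MPa
τ_max = K·τ₀ = 1.0950 × 430.95 = 471.89 MPa

472 MPa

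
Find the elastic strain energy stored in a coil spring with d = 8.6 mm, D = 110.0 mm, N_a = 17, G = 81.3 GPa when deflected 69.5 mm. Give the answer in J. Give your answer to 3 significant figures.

5.93 J

k = Gd⁴/(8D³N_a) = (81.3×10³)(8.6⁴)/(8·110.0³·17) = 2.4568 N/mm
U = ½kδ² = 0.5 × 2.4568 × 69.5² = 5933.4 N·mm = 5.9334 J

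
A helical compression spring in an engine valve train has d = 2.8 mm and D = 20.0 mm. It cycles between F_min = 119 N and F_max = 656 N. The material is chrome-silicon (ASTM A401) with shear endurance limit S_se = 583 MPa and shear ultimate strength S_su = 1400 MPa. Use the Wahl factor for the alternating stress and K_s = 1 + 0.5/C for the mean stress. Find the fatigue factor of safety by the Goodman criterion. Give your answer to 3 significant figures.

C = D/d = 20.0/2.8 = 7.1429; K_W = (4C−1)/(4C−4)+0.615/C = 1.2082; K_s = 1+0.5/C = 1.0700
F_a = (F_max−F_min)/2 = 268.5 N; F_m = (F_max+F_min)/2 = 387.5 N
τ_a = K_W·8F_aD/(πd³) = 1.2082 × 622.93 = 752.62 MPa
τ_m = K_s·8F_mD/(πd³) = 1.0700 × 899.02 = 961.95 MPa
Goodman: 1/n_f = τ_a/S_se + τ_m/S_su = 752.62/583 + 961.95/1400 = 1.29095 + 0.68711 = 1.9781
n_f = 1/1.9781 = 0.5055

0.506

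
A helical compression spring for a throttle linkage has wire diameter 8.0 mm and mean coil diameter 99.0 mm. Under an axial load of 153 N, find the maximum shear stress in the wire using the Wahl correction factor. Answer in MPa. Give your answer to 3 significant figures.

84.0 MPa

Spring index C = D/d = 99.0/8.0 = 12.3750
K_W = (4C−1)/(4C−4) + 0.615/C = 48.500/45.500 + 0.0497 = 1.1156
τ₀ = 8FD/(πd³) = 8·153·99.0/(π·8.0³) = 121176/1608.5 = 75.335 MPa
τ_max = K·τ₀ = 1.1156 × 75.335 = 84.046 MPa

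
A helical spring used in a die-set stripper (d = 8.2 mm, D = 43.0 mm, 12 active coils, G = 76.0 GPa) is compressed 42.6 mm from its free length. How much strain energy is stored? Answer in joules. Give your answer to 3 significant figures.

k = Gd⁴/(8D³N_a) = (76.0×10³)(8.2⁴)/(8·43.0³·12) = 45.019 N/mm
U = ½kδ² = 0.5 × 45.019 × 42.6² = 40849 N·mm = 40.849 J

40.8 J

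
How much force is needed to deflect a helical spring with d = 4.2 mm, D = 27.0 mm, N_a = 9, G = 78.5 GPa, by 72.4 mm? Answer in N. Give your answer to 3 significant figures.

k = Gd⁴/(8D³N_a) = (78.5×10³)(4.2⁴)/(8·27.0³·9) = 17.236 N/mm
F = k·δ = 17.236 × 72.4 = 1247.9 N

1250 N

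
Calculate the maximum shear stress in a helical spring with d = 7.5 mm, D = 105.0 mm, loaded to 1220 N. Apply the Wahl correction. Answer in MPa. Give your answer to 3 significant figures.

852 MPa

Spring index C = D/d = 105.0/7.5 = 14.0000
K_W = (4C−1)/(4C−4) + 0.615/C = 55.000/52.000 + 0.0439 = 1.1016
τ₀ = 8FD/(πd³) = 8·1220·105.0/(π·7.5³) = 1.0248e+06/1325.4 = 773.22 MPa
τ_max = K·τ₀ = 1.1016 × 773.22 = 851.8 MPa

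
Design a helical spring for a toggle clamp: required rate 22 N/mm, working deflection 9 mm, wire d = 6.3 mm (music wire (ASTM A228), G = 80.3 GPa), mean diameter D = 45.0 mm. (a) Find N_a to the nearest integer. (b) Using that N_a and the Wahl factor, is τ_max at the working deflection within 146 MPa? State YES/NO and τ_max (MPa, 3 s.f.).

(a) 8 coils; (b) YES, τ_max = 108 MPa

N_a = Gd⁴/(8D³k) = (80.3×10³)(6.3⁴)/(8·45.0³·22) = 7.887 → N_a = 8
Actual rate k = Gd⁴/(8D³·8) = 21.69 N/mm
Working load F = kδ = 21.69·9 = 195.21 N
C = 45.0/6.3 = 7.1429; K_W = (4C−1)/(4C−4)+0.615/C = 1.2082
τ_max = K_W·8FD/(πd³) = 1.2082·89.461 = 108.09 MPa
τ_max ≤ 146 MPa → acceptable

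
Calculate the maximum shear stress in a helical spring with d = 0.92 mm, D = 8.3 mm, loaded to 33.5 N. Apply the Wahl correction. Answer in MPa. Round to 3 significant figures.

Spring index C = D/d = 8.3/0.92 = 9.0217
K_W = (4C−1)/(4C−4) + 0.615/C = 35.087/32.087 + 0.0682 = 1.1617
τ₀ = 8FD/(πd³) = 8·33.5·8.3/(π·0.92³) = 2224.4/2.4463 = 909.28 MPa
τ_max = K·τ₀ = 1.1617 × 909.28 = 1056.3 MPa

1060 MPa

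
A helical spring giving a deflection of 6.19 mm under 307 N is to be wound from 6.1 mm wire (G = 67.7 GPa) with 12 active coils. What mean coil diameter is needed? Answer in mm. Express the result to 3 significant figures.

Required rate k = F/δ = 307/6.19 = 49.596 N/mm
D = (Gd⁴/(8N_a·k))^(1/3) = (67.7×10³·6.1⁴/(8·12·49.596))^(1/3)
  = (19687.4)^(1/3) = 27.0020 mm

27.0 mm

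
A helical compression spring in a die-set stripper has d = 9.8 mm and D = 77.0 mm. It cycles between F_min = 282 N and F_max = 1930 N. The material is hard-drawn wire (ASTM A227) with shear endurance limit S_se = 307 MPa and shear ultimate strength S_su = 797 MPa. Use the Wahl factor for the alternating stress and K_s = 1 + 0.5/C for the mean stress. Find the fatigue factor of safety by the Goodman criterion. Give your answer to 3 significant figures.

1.03

C = D/d = 77.0/9.8 = 7.8571; K_W = (4C−1)/(4C−4)+0.615/C = 1.1876; K_s = 1+0.5/C = 1.0636
F_a = (F_max−F_min)/2 = 824 N; F_m = (F_max+F_min)/2 = 1106 N
τ_a = K_W·8F_aD/(πd³) = 1.1876 × 171.66 = 203.88 MPa
τ_m = K_s·8F_mD/(πd³) = 1.0636 × 230.41 = 245.08 MPa
Goodman: 1/n_f = τ_a/S_se + τ_m/S_su = 203.88/307 + 245.08/797 = 0.66409 + 0.30750 = 0.97159
n_f = 1/0.97159 = 1.029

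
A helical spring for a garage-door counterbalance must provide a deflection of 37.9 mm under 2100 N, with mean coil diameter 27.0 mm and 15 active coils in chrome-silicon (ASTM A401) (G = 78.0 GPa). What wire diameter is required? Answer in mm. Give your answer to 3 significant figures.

6.40 mm

Required rate k = F/δ = 2100/37.9 = 55.409 N/mm
d = (8D³N_a·k / G)^(1/4) = (8·27.0³·15·55.409 / (78.0×10³))^0.25
  = (1677.9)^0.25 = 6.4001 mm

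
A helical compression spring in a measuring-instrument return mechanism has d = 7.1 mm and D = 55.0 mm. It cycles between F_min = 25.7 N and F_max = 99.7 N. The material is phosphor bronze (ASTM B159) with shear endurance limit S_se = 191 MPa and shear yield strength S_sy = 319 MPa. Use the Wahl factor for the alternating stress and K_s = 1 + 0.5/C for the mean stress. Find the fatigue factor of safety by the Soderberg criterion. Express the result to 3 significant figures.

5.81

C = D/d = 55.0/7.1 = 7.7465; K_W = (4C−1)/(4C−4)+0.615/C = 1.1906; K_s = 1+0.5/C = 1.0645
F_a = (F_max−F_min)/2 = 37 N; F_m = (F_max+F_min)/2 = 62.7 N
τ_a = K_W·8F_aD/(πd³) = 1.1906 × 14.479 = 17.238 MPa
τ_m = K_s·8F_mD/(πd³) = 1.0645 × 24.536 = 26.119 MPa
Soderberg: 1/n_f = τ_a/S_se + τ_m/S_sy = 17.238/191 + 26.119/319 = 0.09025 + 0.08188 = 0.17213
n_f = 1/0.17213 = 5.81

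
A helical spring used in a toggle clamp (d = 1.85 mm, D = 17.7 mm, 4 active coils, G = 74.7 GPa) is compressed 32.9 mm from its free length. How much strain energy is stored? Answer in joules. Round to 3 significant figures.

k = Gd⁴/(8D³N_a) = (74.7×10³)(1.85⁴)/(8·17.7³·4) = 4.931 N/mm
U = ½kδ² = 0.5 × 4.931 × 32.9² = 2668.7 N·mm = 2.6687 J

2.67 J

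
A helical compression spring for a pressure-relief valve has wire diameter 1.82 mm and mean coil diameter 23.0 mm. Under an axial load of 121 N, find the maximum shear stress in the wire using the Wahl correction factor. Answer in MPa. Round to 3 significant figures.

1310 MPa

Spring index C = D/d = 23.0/1.82 = 12.6374
K_W = (4C−1)/(4C−4) + 0.615/C = 49.549/46.549 + 0.0487 = 1.1131
τ₀ = 8FD/(πd³) = 8·121·23.0/(π·1.82³) = 22264/18.939 = 1175.5 MPa
τ_max = K·τ₀ = 1.1131 × 1175.5 = 1308.5 MPa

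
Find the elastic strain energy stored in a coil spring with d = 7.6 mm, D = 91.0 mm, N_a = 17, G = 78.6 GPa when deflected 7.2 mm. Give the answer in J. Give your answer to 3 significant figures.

0.0663 J

k = Gd⁴/(8D³N_a) = (78.6×10³)(7.6⁴)/(8·91.0³·17) = 2.5587 N/mm
U = ½kδ² = 0.5 × 2.5587 × 7.2² = 66.321 N·mm = 0.066321 J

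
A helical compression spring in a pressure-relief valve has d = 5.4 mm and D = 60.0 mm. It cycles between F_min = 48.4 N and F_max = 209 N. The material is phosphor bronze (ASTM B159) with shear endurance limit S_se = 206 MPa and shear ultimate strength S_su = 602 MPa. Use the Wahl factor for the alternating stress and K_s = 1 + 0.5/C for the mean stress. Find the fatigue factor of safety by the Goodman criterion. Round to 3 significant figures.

1.55

C = D/d = 60.0/5.4 = 11.1111; K_W = (4C−1)/(4C−4)+0.615/C = 1.1295; K_s = 1+0.5/C = 1.0450
F_a = (F_max−F_min)/2 = 80.3 N; F_m = (F_max+F_min)/2 = 128.7 N
τ_a = K_W·8F_aD/(πd³) = 1.1295 × 77.916 = 88.008 MPa
τ_m = K_s·8F_mD/(πd³) = 1.0450 × 124.88 = 130.5 MPa
Goodman: 1/n_f = τ_a/S_se + τ_m/S_su = 88.008/206 + 130.5/602 = 0.42722 + 0.21677 = 0.644
n_f = 1/0.644 = 1.553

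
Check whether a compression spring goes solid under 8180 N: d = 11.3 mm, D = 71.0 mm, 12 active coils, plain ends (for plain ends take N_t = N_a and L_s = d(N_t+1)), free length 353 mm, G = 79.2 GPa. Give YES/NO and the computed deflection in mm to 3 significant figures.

k = Gd⁴/(8D³N_a) = (79.2×10³)(11.3⁴)/(8·71.0³·12) = 37.583 N/mm
N_t = 12; L_s = 11.3·13 = 146.9 mm; δ_solid = L₀ − L_s = 353 − 146.9 = 206.1 mm
δ = F/k = 8180/37.583 = 217.65 mm
δ ≥ δ_solid → spring goes solid

YES, δ = 218 mm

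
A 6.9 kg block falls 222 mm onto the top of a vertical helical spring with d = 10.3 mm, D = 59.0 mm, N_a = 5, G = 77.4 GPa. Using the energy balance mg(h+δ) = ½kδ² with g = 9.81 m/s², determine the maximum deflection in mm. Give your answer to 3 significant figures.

17.5 mm

k = Gd⁴/(8D³N_a) = (77.4×10³)(10.3⁴)/(8·59.0³·5) = 106.04 N/mm
W = mg = 6.9 × 9.81 = 67.689 N
½kδ² − Wδ − Wh = 0 → δ = (W + √(W² + 2kWh))/k
δ = (67.689 + √(4581.8 + 3.18695e+06))/106.04 = (67.689 + 1786.5)/106.04 = 17.485 mm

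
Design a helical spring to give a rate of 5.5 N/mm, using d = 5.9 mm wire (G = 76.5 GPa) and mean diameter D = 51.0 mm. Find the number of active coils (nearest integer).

16

N_a = Gd⁴/(8D³k) = (76.5×10³ × 5.9⁴)/(8 × 51.0³ × 5.5)
    = 9.26978e+07 / 5.83664e+06 = 15.88 → 16 coils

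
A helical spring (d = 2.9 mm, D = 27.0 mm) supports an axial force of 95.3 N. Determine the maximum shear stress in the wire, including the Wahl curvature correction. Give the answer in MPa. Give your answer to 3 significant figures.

311 MPa

Spring index C = D/d = 27.0/2.9 = 9.3103
K_W = (4C−1)/(4C−4) + 0.615/C = 36.241/33.241 + 0.0661 = 1.1563
τ₀ = 8FD/(πd³) = 8·95.3·27.0/(π·2.9³) = 20584.8/76.62 = 268.66 MPa
τ_max = K·τ₀ = 1.1563 × 268.66 = 310.65 MPa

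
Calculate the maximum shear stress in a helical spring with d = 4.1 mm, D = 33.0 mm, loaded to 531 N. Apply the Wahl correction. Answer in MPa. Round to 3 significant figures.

Spring index C = D/d = 33.0/4.1 = 8.0488
K_W = (4C−1)/(4C−4) + 0.615/C = 31.195/28.195 + 0.0764 = 1.1828
τ₀ = 8FD/(πd³) = 8·531·33.0/(π·4.1³) = 140184/216.52 = 647.44 MPa
τ_max = K·τ₀ = 1.1828 × 647.44 = 765.79 MPa

766 MPa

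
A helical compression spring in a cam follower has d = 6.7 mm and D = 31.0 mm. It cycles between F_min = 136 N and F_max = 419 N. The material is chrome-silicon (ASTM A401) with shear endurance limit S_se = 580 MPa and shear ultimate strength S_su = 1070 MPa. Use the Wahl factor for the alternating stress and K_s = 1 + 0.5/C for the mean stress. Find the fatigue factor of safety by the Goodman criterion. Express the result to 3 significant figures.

C = D/d = 31.0/6.7 = 4.6269; K_W = (4C−1)/(4C−4)+0.615/C = 1.3397; K_s = 1+0.5/C = 1.1081
F_a = (F_max−F_min)/2 = 141.5 N; F_m = (F_max+F_min)/2 = 277.5 N
τ_a = K_W·8F_aD/(πd³) = 1.3397 × 37.139 = 49.756 MPa
τ_m = K_s·8F_mD/(πd³) = 1.1081 × 72.835 = 80.706 MPa
Goodman: 1/n_f = τ_a/S_se + τ_m/S_su = 49.756/580 + 80.706/1070 = 0.08579 + 0.07543 = 0.16121
n_f = 1/0.16121 = 6.203

6.20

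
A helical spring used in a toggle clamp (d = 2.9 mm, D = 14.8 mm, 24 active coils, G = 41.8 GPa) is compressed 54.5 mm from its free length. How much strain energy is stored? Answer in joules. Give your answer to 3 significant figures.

k = Gd⁴/(8D³N_a) = (41.8×10³)(2.9⁴)/(8·14.8³·24) = 4.7499 N/mm
U = ½kδ² = 0.5 × 4.7499 × 54.5² = 7054.2 N·mm = 7.0542 J

7.05 J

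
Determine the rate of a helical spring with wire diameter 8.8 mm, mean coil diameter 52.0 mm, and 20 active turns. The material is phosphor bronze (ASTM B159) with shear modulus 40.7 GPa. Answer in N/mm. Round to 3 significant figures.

k = Gd⁴/(8D³N_a) = (40.7×10³ × 8.8⁴) / (8 × 52.0³ × 20)
  = 2.44076e+08 / 2.24973e+07 = 10.849 N/mm

10.8 N/mm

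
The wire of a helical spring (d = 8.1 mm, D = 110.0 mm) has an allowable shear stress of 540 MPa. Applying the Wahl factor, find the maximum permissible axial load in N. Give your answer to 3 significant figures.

C = D/d = 110.0/8.1 = 13.5802
K_W = (4C−1)/(4C−4) + 0.615/C = 53.321/50.321 + 0.0453 = 1.1049
τ_max = K·8FD/(πd³) → F_max = τ_allow·πd³/(8DK)
F_max = 540·π·8.1³/(8·110.0·1.1049) = 9.0157e+05/972.32 = 927.24 N

927 N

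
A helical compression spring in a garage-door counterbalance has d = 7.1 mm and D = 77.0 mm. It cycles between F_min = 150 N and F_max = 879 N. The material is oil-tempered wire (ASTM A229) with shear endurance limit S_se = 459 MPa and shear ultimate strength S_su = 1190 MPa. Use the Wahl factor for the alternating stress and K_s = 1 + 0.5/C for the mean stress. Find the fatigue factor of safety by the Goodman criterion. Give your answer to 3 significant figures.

C = D/d = 77.0/7.1 = 10.8451; K_W = (4C−1)/(4C−4)+0.615/C = 1.1329; K_s = 1+0.5/C = 1.0461
F_a = (F_max−F_min)/2 = 364.5 N; F_m = (F_max+F_min)/2 = 514.5 N
τ_a = K_W·8F_aD/(πd³) = 1.1329 × 199.69 = 226.22 MPa
τ_m = K_s·8F_mD/(πd³) = 1.0461 × 281.87 = 294.86 MPa
Goodman: 1/n_f = τ_a/S_se + τ_m/S_su = 226.22/459 + 294.86/1190 = 0.49286 + 0.24778 = 0.74065
n_f = 1/0.74065 = 1.35

1.35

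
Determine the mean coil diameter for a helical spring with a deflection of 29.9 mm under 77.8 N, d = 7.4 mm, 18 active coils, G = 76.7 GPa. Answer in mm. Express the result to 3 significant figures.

85.0 mm

Required rate k = F/δ = 77.8/29.9 = 2.602 N/mm
D = (Gd⁴/(8N_a·k))^(1/3) = (76.7×10³·7.4⁴/(8·18·2.602))^(1/3)
  = (613835)^(1/3) = 84.9866 mm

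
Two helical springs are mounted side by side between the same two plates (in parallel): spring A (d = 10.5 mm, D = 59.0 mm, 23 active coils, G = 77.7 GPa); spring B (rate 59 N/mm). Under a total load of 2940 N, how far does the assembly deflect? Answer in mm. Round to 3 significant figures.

k_A = Gd⁴/(8D³N_a) = (77.7×10³)(10.5⁴)/(8·59.0³·23) = 24.992 N/mm
Parallel: k_eq = 24.992 + 59 = 83.992 N/mm
δ = F/k_eq = 2940/83.992 = 35.003 mm

35.0 mm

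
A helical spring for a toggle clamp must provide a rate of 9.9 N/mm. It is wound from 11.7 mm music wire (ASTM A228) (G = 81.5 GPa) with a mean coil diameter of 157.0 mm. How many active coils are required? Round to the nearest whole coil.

5

N_a = Gd⁴/(8D³k) = (81.5×10³ × 11.7⁴)/(8 × 157.0³ × 9.9)
    = 1.52722e+09 / 3.06496e+08 = 4.983 → 5 coils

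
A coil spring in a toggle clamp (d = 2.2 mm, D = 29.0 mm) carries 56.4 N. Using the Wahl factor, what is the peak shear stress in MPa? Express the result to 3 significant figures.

433 MPa

Spring index C = D/d = 29.0/2.2 = 13.1818
K_W = (4C−1)/(4C−4) + 0.615/C = 51.727/48.727 + 0.0467 = 1.1082
τ₀ = 8FD/(πd³) = 8·56.4·29.0/(π·2.2³) = 13084.8/33.452 = 391.16 MPa
τ_max = K·τ₀ = 1.1082 × 391.16 = 433.49 MPa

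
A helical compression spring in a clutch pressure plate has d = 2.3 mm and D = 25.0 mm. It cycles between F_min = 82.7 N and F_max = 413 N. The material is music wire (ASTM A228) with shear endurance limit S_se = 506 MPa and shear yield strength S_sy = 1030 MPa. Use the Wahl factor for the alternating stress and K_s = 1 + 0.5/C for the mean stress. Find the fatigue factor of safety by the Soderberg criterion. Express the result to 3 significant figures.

0.308

C = D/d = 25.0/2.3 = 10.8696; K_W = (4C−1)/(4C−4)+0.615/C = 1.1326; K_s = 1+0.5/C = 1.0460
F_a = (F_max−F_min)/2 = 165.15 N; F_m = (F_max+F_min)/2 = 247.85 N
τ_a = K_W·8F_aD/(πd³) = 1.1326 × 864.12 = 978.68 MPa
τ_m = K_s·8F_mD/(πd³) = 1.0460 × 1296.8 = 1356.5 MPa
Soderberg: 1/n_f = τ_a/S_se + τ_m/S_sy = 978.68/506 + 1356.5/1030 = 1.93415 + 1.31698 = 3.2511
n_f = 1/3.2511 = 0.3076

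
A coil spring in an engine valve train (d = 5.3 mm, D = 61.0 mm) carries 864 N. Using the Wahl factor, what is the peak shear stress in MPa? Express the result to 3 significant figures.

Spring index C = D/d = 61.0/5.3 = 11.5094
K_W = (4C−1)/(4C−4) + 0.615/C = 45.038/42.038 + 0.0534 = 1.1248
τ₀ = 8FD/(πd³) = 8·864·61.0/(π·5.3³) = 421632/467.71 = 901.48 MPa
τ_max = K·τ₀ = 1.1248 × 901.48 = 1014 MPa

1010 MPa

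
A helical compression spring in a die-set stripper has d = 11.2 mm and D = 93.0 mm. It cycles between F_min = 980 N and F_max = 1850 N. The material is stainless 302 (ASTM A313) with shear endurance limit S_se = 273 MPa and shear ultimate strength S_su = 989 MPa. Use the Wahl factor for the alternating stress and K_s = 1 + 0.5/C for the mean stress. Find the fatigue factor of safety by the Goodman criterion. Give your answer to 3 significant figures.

1.75

C = D/d = 93.0/11.2 = 8.3036; K_W = (4C−1)/(4C−4)+0.615/C = 1.1768; K_s = 1+0.5/C = 1.0602
F_a = (F_max−F_min)/2 = 435 N; F_m = (F_max+F_min)/2 = 1415 N
τ_a = K_W·8F_aD/(πd³) = 1.1768 × 73.326 = 86.287 MPa
τ_m = K_s·8F_mD/(πd³) = 1.0602 × 238.52 = 252.88 MPa
Goodman: 1/n_f = τ_a/S_se + τ_m/S_su = 86.287/273 + 252.88/989 = 0.31607 + 0.25570 = 0.57176
n_f = 1/0.57176 = 1.749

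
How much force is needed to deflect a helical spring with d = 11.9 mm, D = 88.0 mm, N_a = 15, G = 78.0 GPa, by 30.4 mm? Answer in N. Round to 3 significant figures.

581 N

k = Gd⁴/(8D³N_a) = (78.0×10³)(11.9⁴)/(8·88.0³·15) = 19.127 N/mm
F = k·δ = 19.127 × 30.4 = 581.47 N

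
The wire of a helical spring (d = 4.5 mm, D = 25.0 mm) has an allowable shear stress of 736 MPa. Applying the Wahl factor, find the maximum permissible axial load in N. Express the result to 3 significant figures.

C = D/d = 25.0/4.5 = 5.5556
K_W = (4C−1)/(4C−4) + 0.615/C = 21.222/18.222 + 0.1107 = 1.2753
τ_max = K·8FD/(πd³) → F_max = τ_allow·πd³/(8DK)
F_max = 736·π·4.5³/(8·25.0·1.2753) = 2.107e+05/255.07 = 826.06 N

826 N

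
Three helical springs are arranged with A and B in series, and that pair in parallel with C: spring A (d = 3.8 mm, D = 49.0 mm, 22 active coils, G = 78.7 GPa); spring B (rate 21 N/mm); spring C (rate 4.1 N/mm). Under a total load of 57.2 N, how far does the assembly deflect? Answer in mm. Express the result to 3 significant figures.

k_A = Gd⁴/(8D³N_a) = (78.7×10³)(3.8⁴)/(8·49.0³·22) = 0.79252 N/mm
Springs A,B series: k_AB = 1/(1/0.79252+1/21) = 0.7637 N/mm; parallel with C: k_eq = 0.7637+4.1 = 4.8637 N/mm
δ = F/k_eq = 57.2/4.8637 = 11.761 mm

11.8 mm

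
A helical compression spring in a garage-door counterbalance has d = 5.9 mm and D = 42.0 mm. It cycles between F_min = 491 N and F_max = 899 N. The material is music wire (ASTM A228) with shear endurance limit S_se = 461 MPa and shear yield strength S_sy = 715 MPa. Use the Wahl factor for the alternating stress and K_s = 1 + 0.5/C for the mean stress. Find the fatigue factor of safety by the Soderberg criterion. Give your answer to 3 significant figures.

1.22

C = D/d = 42.0/5.9 = 7.1186; K_W = (4C−1)/(4C−4)+0.615/C = 1.2090; K_s = 1+0.5/C = 1.0702
F_a = (F_max−F_min)/2 = 204 N; F_m = (F_max+F_min)/2 = 695 N
τ_a = K_W·8F_aD/(πd³) = 1.2090 × 106.23 = 128.43 MPa
τ_m = K_s·8F_mD/(πd³) = 1.0702 × 361.92 = 387.35 MPa
Soderberg: 1/n_f = τ_a/S_se + τ_m/S_sy = 128.43/461 + 387.35/715 = 0.27860 + 0.54174 = 0.82034
n_f = 1/0.82034 = 1.219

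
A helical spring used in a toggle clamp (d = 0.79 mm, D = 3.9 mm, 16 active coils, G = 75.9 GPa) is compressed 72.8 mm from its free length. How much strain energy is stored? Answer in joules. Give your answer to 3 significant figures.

k = Gd⁴/(8D³N_a) = (75.9×10³)(0.79⁴)/(8·3.9³·16) = 3.8936 N/mm
U = ½kδ² = 0.5 × 3.8936 × 72.8² = 10318 N·mm = 10.318 J

10.3 J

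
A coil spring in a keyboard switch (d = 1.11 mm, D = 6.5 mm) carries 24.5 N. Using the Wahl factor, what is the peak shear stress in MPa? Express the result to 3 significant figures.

Spring index C = D/d = 6.5/1.11 = 5.8559
K_W = (4C−1)/(4C−4) + 0.615/C = 22.423/19.423 + 0.1050 = 1.2595
τ₀ = 8FD/(πd³) = 8·24.5·6.5/(π·1.11³) = 1274/4.2965 = 296.52 MPa
τ_max = K·τ₀ = 1.2595 × 296.52 = 373.46 MPa

373 MPa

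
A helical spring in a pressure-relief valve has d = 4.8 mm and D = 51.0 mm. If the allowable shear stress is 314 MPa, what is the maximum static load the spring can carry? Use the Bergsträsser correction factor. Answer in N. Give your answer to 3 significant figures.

237 N

C = D/d = 51.0/4.8 = 10.6250
K_B = (4C+2)/(4C−3) = 44.500/39.500 = 1.1266
τ_max = K·8FD/(πd³) → F_max = τ_allow·πd³/(8DK)
F_max = 314·π·4.8³/(8·51.0·1.1266) = 1.0909e+05/459.65 = 237.35 N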